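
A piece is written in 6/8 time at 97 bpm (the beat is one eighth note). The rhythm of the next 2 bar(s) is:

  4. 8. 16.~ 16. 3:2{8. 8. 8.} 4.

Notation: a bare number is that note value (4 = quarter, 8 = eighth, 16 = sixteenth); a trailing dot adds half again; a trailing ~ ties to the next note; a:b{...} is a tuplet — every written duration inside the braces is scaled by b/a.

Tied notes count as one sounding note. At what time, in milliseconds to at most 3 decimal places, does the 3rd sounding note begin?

1. 0.0ms @ 0 + 1855.67ms (3)
2. 1855.67ms @ 3 + 927.835ms (3/2)
3. 2783.505ms @ 9/2 + 927.835ms (3/2)
4. 3711.34ms @ 6 + 618.557ms (1)
5. 4329.897ms @ 7 + 618.557ms (1)
6. 4948.454ms @ 8 + 618.557ms (1)
7. 5567.01ms @ 9 + 1855.67ms (3)

note 3 onset = 9/2b = 2783.505ms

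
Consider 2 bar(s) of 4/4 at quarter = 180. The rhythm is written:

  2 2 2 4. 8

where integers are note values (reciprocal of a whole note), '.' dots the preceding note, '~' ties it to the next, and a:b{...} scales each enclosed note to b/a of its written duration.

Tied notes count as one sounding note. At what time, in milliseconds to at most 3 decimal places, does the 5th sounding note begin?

1. 0.0ms @ 0 + 666.667ms (2)
2. 666.667ms @ 2 + 666.667ms (2)
3. 1333.333ms @ 4 + 666.667ms (2)
4. 2000.0ms @ 6 + 500.0ms (3/2)
5. 2500.0ms @ 15/2 + 166.667ms (1/2)

note 5 onset = 15/2b = 2500.0ms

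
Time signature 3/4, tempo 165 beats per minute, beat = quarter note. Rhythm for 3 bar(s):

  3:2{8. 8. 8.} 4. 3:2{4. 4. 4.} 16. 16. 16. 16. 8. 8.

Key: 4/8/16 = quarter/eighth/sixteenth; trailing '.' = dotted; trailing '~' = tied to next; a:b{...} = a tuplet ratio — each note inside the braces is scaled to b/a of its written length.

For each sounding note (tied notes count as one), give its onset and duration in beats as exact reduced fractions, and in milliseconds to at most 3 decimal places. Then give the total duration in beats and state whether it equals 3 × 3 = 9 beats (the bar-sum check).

1) 0.0ms=0b +181.818ms=1/2b
2) 181.818ms=1/2b +181.818ms=1/2b
3) 363.636ms=1b +181.818ms=1/2b
4) 545.455ms=3/2b +545.455ms=3/2b
5) 1090.909ms=3b +363.636ms=1b
6) 1454.545ms=4b +363.636ms=1b
7) 1818.182ms=5b +363.636ms=1b
8) 2181.818ms=6b +136.364ms=3/8b
9) 2318.182ms=51/8b +136.364ms=3/8b
10) 2454.545ms=27/4b +136.364ms=3/8b
11) 2590.909ms=57/8b +136.364ms=3/8b
12) 2727.273ms=15/2b +272.727ms=3/4b
13) 3000.0ms=33/4b +272.727ms=3/4b
Σ=9b of 9 (165bpm 3/4) — PASS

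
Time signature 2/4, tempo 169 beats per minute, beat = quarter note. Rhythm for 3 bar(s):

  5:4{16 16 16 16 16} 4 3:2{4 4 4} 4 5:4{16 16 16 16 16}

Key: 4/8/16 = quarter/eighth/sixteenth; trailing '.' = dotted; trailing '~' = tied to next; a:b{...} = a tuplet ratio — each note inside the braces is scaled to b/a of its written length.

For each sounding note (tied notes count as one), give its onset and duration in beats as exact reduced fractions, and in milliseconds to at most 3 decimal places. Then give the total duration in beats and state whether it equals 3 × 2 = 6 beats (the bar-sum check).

1) 0.0ms=0b +71.006ms=1/5b
2) 71.006ms=1/5b +71.006ms=1/5b
3) 142.012ms=2/5b +71.006ms=1/5b
4) 213.018ms=3/5b +71.006ms=1/5b
5) 284.024ms=4/5b +71.006ms=1/5b
6) 355.03ms=1b +355.03ms=1b
7) 710.059ms=2b +236.686ms=2/3b
8) 946.746ms=8/3b +236.686ms=2/3b
9) 1183.432ms=10/3b +236.686ms=2/3b
10) 1420.118ms=4b +355.03ms=1b
11) 1775.148ms=5b +71.006ms=1/5b
12) 1846.154ms=26/5b +71.006ms=1/5b
13) 1917.16ms=27/5b +71.006ms=1/5b
14) 1988.166ms=28/5b +71.006ms=1/5b
15) 2059.172ms=29/5b +71.006ms=1/5b
Σ=6b of 6 (169bpm 2/4) — PASS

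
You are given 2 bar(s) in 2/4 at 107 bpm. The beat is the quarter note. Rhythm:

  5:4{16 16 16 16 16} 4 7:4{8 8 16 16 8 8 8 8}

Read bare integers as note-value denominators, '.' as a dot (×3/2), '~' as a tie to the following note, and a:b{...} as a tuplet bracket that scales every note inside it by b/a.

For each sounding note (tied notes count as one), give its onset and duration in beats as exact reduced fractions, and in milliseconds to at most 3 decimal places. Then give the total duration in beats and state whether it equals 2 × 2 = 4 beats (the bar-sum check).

1) 0.0ms=0b +112.15ms=1/5b
2) 112.15ms=1/5b +112.15ms=1/5b
3) 224.299ms=2/5b +112.15ms=1/5b
4) 336.449ms=3/5b +112.15ms=1/5b
5) 448.598ms=4/5b +112.15ms=1/5b
6) 560.748ms=1b +560.748ms=1b
7) 1121.495ms=2b +160.214ms=2/7b
8) 1281.709ms=16/7b +160.214ms=2/7b
9) 1441.923ms=18/7b +80.107ms=1/7b
10) 1522.029ms=19/7b +80.107ms=1/7b
11) 1602.136ms=20/7b +160.214ms=2/7b
12) 1762.35ms=22/7b +160.214ms=2/7b
13) 1922.563ms=24/7b +160.214ms=2/7b
14) 2082.777ms=26/7b +160.214ms=2/7b
Σ=4b of 4 (107bpm 2/4) — PASS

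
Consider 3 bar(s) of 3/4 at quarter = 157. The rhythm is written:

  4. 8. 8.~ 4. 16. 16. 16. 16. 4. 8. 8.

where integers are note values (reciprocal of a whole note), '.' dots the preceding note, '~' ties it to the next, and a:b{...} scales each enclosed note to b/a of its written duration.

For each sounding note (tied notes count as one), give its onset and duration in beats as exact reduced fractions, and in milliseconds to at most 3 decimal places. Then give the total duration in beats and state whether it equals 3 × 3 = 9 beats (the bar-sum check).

1) 0.0ms=0b +573.248ms=3/2b
2) 573.248ms=3/2b +286.624ms=3/4b
3) 859.873ms=9/4b +859.873ms=9/4b
4) 1719.745ms=9/2b +143.312ms=3/8b
5) 1863.057ms=39/8b +143.312ms=3/8b
6) 2006.369ms=21/4b +143.312ms=3/8b
7) 2149.682ms=45/8b +143.312ms=3/8b
8) 2292.994ms=6b +573.248ms=3/2b
9) 2866.242ms=15/2b +286.624ms=3/4b
10) 3152.866ms=33/4b +286.624ms=3/4b
Σ=9b of 9 (157bpm 3/4) — PASS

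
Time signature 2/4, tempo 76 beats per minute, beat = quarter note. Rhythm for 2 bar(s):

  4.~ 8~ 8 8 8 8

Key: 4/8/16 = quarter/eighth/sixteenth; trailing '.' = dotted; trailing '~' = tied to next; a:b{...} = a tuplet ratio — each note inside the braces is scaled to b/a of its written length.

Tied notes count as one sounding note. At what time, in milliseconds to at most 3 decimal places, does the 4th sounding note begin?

1. 0.0ms @ 0 + 1973.684ms (5/2)
2. 1973.684ms @ 5/2 + 394.737ms (1/2)
3. 2368.421ms @ 3 + 394.737ms (1/2)
4. 2763.158ms @ 7/2 + 394.737ms (1/2)

note 4 onset = 7/2b = 2763.158ms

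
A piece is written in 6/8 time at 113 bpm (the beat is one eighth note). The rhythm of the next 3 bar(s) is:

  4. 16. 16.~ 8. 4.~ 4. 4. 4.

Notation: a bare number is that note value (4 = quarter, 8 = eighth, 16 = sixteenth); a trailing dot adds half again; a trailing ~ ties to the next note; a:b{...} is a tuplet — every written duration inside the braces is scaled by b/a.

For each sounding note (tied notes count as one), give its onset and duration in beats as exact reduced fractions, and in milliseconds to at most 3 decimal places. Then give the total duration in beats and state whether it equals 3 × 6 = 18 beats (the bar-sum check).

1) 0.0ms=0b +1592.92ms=3b
2) 1592.92ms=3b +398.23ms=3/4b
3) 1991.15ms=15/4b +1194.69ms=9/4b
4) 3185.841ms=6b +3185.841ms=6b
5) 6371.681ms=12b +1592.92ms=3b
6) 7964.602ms=15b +1592.92ms=3b
Σ=18b of 18 (113bpm 6/8) — PASS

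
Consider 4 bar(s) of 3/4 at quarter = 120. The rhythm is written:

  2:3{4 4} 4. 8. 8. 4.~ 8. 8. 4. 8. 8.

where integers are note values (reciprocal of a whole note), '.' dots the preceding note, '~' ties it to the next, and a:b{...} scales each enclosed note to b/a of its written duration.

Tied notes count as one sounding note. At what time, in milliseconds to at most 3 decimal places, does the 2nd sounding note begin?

1. 0.0ms @ 0 + 750.0ms (3/2)
2. 750.0ms @ 3/2 + 750.0ms (3/2)
3. 1500.0ms @ 3 + 750.0ms (3/2)
4. 2250.0ms @ 9/2 + 375.0ms (3/4)
5. 2625.0ms @ 21/4 + 375.0ms (3/4)
6. 3000.0ms @ 6 + 1125.0ms (9/4)
7. 4125.0ms @ 33/4 + 375.0ms (3/4)
8. 4500.0ms @ 9 + 750.0ms (3/2)
9. 5250.0ms @ 21/2 + 375.0ms (3/4)
10. 5625.0ms @ 45/4 + 375.0ms (3/4)

note 2 onset = 3/2b = 750.0ms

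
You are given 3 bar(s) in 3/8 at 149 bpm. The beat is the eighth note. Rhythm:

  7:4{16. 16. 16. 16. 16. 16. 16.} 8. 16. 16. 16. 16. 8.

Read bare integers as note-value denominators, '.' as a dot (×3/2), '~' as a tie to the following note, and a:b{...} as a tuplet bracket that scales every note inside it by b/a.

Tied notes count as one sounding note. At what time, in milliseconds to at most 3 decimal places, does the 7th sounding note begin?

1. 0.0ms @ 0 + 172.579ms (3/7)
2. 172.579ms @ 3/7 + 172.579ms (3/7)
3. 345.158ms @ 6/7 + 172.579ms (3/7)
4. 517.737ms @ 9/7 + 172.579ms (3/7)
5. 690.316ms @ 12/7 + 172.579ms (3/7)
6. 862.895ms @ 15/7 + 172.579ms (3/7)
7. 1035.475ms @ 18/7 + 172.579ms (3/7)
8. 1208.054ms @ 3 + 604.027ms (3/2)
9. 1812.081ms @ 9/2 + 302.013ms (3/4)
10. 2114.094ms @ 21/4 + 302.013ms (3/4)
11. 2416.107ms @ 6 + 302.013ms (3/4)
12. 2718.121ms @ 27/4 + 302.013ms (3/4)
13. 3020.134ms @ 15/2 + 604.027ms (3/2)

note 7 onset = 18/7b = 1035.475ms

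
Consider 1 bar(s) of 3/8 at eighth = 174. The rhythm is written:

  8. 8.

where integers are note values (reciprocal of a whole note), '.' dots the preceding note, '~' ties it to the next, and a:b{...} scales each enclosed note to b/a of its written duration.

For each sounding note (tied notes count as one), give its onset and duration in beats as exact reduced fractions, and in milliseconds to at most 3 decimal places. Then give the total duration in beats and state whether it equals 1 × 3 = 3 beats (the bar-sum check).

1) 0.0ms=0b +517.241ms=3/2b
2) 517.241ms=3/2b +517.241ms=3/2b
Σ=3b of 3 (174bpm 3/8) — PASS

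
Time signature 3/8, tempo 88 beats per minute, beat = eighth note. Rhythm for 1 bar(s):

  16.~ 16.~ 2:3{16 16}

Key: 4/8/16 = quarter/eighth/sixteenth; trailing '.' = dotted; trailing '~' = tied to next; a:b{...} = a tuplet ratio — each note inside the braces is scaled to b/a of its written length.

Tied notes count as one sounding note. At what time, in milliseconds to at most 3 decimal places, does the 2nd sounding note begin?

note 2 onset = 9/4b = 1534.091ms

1. 0.0ms @ 0 + 1534.091ms (9/4)
2. 1534.091ms @ 9/4 + 511.364ms (3/4)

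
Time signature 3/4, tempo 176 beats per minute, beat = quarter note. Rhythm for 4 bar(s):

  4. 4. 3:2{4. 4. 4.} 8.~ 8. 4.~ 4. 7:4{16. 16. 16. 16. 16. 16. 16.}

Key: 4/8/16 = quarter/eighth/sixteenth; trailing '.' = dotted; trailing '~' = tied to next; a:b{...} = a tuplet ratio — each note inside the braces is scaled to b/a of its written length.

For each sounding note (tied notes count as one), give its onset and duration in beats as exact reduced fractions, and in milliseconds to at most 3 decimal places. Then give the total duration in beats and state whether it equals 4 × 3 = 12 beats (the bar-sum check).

1) 0.0ms=0b +511.364ms=3/2b
2) 511.364ms=3/2b +511.364ms=3/2b
3) 1022.727ms=3b +340.909ms=1b
4) 1363.636ms=4b +340.909ms=1b
5) 1704.545ms=5b +340.909ms=1b
6) 2045.455ms=6b +511.364ms=3/2b
7) 2556.818ms=15/2b +1022.727ms=3b
8) 3579.545ms=21/2b +73.052ms=3/14b
9) 3652.597ms=75/7b +73.052ms=3/14b
10) 3725.649ms=153/14b +73.052ms=3/14b
11) 3798.701ms=78/7b +73.052ms=3/14b
12) 3871.753ms=159/14b +73.052ms=3/14b
13) 3944.805ms=81/7b +73.052ms=3/14b
14) 4017.857ms=165/14b +73.052ms=3/14b
Σ=12b of 12 (176bpm 3/4) — PASS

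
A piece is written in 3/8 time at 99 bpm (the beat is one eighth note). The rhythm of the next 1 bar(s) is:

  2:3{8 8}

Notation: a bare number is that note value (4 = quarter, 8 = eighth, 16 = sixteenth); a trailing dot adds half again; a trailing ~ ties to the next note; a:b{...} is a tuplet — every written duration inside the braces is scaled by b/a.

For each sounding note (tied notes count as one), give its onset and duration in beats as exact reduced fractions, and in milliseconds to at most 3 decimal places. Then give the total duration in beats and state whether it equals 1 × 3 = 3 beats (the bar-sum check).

1) 0.0ms=0b +909.091ms=3/2b
2) 909.091ms=3/2b +909.091ms=3/2b
Σ=3b of 3 (99bpm 3/8) — PASS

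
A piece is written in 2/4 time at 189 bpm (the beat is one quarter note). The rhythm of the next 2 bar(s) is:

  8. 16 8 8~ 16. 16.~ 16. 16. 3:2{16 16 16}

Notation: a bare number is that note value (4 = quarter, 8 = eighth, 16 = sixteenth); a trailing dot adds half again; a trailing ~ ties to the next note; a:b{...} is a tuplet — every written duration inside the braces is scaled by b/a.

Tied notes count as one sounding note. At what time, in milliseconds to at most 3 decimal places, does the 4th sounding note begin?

1. 0.0ms @ 0 + 238.095ms (3/4)
2. 238.095ms @ 3/4 + 79.365ms (1/4)
3. 317.46ms @ 1 + 158.73ms (1/2)
4. 476.19ms @ 3/2 + 277.778ms (7/8)
5. 753.968ms @ 19/8 + 238.095ms (3/4)
6. 992.063ms @ 25/8 + 119.048ms (3/8)
7. 1111.111ms @ 7/2 + 52.91ms (1/6)
8. 1164.021ms @ 11/3 + 52.91ms (1/6)
9. 1216.931ms @ 23/6 + 52.91ms (1/6)

note 4 onset = 3/2b = 476.19ms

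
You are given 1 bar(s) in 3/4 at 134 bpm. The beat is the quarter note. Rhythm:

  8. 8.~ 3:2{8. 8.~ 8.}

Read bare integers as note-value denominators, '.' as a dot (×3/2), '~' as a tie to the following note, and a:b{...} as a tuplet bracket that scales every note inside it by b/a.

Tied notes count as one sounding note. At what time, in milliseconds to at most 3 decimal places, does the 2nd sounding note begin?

note 2 onset = 3/4b = 335.821ms

1. 0.0ms @ 0 + 335.821ms (3/4)
2. 335.821ms @ 3/4 + 559.701ms (5/4)
3. 895.522ms @ 2 + 447.761ms (1)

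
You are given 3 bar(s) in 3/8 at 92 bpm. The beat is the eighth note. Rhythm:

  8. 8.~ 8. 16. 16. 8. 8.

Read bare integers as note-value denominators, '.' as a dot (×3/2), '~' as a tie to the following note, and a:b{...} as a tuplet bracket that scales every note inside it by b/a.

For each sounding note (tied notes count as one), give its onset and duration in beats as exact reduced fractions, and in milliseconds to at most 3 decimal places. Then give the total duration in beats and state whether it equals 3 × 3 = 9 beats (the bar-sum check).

1) 0.0ms=0b +978.261ms=3/2b
2) 978.261ms=3/2b +1956.522ms=3b
3) 2934.783ms=9/2b +489.13ms=3/4b
4) 3423.913ms=21/4b +489.13ms=3/4b
5) 3913.043ms=6b +978.261ms=3/2b
6) 4891.304ms=15/2b +978.261ms=3/2b
Σ=9b of 9 (92bpm 3/8) — PASS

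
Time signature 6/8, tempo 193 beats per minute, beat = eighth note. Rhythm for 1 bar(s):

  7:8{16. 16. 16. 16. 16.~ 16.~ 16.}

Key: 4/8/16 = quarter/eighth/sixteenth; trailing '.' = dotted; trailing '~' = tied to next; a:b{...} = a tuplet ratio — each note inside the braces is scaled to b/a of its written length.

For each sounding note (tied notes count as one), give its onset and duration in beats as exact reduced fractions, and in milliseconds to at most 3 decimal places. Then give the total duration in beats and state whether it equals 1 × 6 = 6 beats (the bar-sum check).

1) 0.0ms=0b +266.469ms=6/7b
2) 266.469ms=6/7b +266.469ms=6/7b
3) 532.939ms=12/7b +266.469ms=6/7b
4) 799.408ms=18/7b +266.469ms=6/7b
5) 1065.877ms=24/7b +799.408ms=18/7b
Σ=6b of 6 (193bpm 6/8) — PASS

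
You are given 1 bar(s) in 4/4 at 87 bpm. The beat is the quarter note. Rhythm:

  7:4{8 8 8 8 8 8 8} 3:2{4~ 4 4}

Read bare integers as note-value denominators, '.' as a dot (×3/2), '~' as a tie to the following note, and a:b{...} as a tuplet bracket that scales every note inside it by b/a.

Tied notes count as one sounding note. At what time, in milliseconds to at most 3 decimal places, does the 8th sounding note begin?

note 8 onset = 2b = 1379.31ms

1. 0.0ms @ 0 + 197.044ms (2/7)
2. 197.044ms @ 2/7 + 197.044ms (2/7)
3. 394.089ms @ 4/7 + 197.044ms (2/7)
4. 591.133ms @ 6/7 + 197.044ms (2/7)
5. 788.177ms @ 8/7 + 197.044ms (2/7)
6. 985.222ms @ 10/7 + 197.044ms (2/7)
7. 1182.266ms @ 12/7 + 197.044ms (2/7)
8. 1379.31ms @ 2 + 919.54ms (4/3)
9. 2298.851ms @ 10/3 + 459.77ms (2/3)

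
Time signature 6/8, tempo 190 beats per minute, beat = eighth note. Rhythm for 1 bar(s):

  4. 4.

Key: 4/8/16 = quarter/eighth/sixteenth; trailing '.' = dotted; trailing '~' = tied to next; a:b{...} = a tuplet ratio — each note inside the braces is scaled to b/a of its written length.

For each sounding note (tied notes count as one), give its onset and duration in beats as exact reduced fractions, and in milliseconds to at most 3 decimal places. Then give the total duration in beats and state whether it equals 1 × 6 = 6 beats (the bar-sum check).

1) 0.0ms=0b +947.368ms=3b
2) 947.368ms=3b +947.368ms=3b
Σ=6b of 6 (190bpm 6/8) — PASS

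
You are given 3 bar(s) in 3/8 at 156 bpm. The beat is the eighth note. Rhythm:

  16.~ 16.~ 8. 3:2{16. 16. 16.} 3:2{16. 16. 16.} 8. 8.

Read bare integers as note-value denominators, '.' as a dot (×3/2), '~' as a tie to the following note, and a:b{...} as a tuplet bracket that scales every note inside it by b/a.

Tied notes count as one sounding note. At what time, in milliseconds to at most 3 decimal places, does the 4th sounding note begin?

1. 0.0ms @ 0 + 1153.846ms (3)
2. 1153.846ms @ 3 + 192.308ms (1/2)
3. 1346.154ms @ 7/2 + 192.308ms (1/2)
4. 1538.462ms @ 4 + 192.308ms (1/2)
5. 1730.769ms @ 9/2 + 192.308ms (1/2)
6. 1923.077ms @ 5 + 192.308ms (1/2)
7. 2115.385ms @ 11/2 + 192.308ms (1/2)
8. 2307.692ms @ 6 + 576.923ms (3/2)
9. 2884.615ms @ 15/2 + 576.923ms (3/2)

note 4 onset = 4b = 1538.462ms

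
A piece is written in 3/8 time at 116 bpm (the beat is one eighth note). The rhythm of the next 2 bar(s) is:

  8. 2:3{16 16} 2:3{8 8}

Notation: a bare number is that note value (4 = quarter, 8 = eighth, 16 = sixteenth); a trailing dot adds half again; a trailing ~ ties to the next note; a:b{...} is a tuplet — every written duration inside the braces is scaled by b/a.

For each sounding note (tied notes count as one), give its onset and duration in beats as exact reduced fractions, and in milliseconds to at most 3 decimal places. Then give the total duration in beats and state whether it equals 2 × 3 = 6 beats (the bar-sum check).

1) 0.0ms=0b +775.862ms=3/2b
2) 775.862ms=3/2b +387.931ms=3/4b
3) 1163.793ms=9/4b +387.931ms=3/4b
4) 1551.724ms=3b +775.862ms=3/2b
5) 2327.586ms=9/2b +775.862ms=3/2b
Σ=6b of 6 (116bpm 3/8) — PASS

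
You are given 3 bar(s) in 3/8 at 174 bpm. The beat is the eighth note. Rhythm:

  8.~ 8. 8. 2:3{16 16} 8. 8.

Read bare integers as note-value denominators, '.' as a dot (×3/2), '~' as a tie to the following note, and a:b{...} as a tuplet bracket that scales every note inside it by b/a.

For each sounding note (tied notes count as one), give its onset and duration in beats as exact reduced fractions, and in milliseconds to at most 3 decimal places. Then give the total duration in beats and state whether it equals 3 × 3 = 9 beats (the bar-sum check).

1) 0.0ms=0b +1034.483ms=3b
2) 1034.483ms=3b +517.241ms=3/2b
3) 1551.724ms=9/2b +258.621ms=3/4b
4) 1810.345ms=21/4b +258.621ms=3/4b
5) 2068.966ms=6b +517.241ms=3/2b
6) 2586.207ms=15/2b +517.241ms=3/2b
Σ=9b of 9 (174bpm 3/8) — PASS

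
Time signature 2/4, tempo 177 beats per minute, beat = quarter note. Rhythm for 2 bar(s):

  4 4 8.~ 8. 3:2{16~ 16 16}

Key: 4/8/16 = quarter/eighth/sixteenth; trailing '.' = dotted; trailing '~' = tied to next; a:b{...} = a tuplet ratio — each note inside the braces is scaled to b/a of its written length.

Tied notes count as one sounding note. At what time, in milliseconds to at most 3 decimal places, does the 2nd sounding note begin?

1. 0.0ms @ 0 + 338.983ms (1)
2. 338.983ms @ 1 + 338.983ms (1)
3. 677.966ms @ 2 + 508.475ms (3/2)
4. 1186.441ms @ 7/2 + 112.994ms (1/3)
5. 1299.435ms @ 23/6 + 56.497ms (1/6)

note 2 onset = 1b = 338.983ms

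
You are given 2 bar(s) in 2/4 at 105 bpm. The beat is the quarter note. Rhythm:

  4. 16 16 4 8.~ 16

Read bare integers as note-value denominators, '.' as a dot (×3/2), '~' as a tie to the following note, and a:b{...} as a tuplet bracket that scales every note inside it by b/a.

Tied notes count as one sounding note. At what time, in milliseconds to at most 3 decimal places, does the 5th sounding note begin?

note 5 onset = 3b = 1714.286ms

1. 0.0ms @ 0 + 857.143ms (3/2)
2. 857.143ms @ 3/2 + 142.857ms (1/4)
3. 1000.0ms @ 7/4 + 142.857ms (1/4)
4. 1142.857ms @ 2 + 571.429ms (1)
5. 1714.286ms @ 3 + 571.429ms (1)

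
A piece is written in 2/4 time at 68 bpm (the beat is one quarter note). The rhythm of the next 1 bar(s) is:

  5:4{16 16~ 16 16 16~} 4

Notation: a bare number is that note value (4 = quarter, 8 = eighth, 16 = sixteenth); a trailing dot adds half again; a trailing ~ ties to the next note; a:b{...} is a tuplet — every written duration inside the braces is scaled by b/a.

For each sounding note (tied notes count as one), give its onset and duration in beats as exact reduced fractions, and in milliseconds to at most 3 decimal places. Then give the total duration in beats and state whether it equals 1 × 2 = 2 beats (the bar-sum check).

1) 0.0ms=0b +176.471ms=1/5b
2) 176.471ms=1/5b +352.941ms=2/5b
3) 529.412ms=3/5b +176.471ms=1/5b
4) 705.882ms=4/5b +1058.824ms=6/5b
Σ=2b of 2 (68bpm 2/4) — PASS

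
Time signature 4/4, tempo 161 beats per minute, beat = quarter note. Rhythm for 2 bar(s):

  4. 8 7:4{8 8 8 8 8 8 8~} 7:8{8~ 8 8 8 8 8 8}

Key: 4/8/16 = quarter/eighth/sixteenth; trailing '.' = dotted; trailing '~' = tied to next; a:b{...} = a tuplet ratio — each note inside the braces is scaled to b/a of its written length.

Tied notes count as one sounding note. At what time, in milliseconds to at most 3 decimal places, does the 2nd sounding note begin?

note 2 onset = 3/2b = 559.006ms

1. 0.0ms @ 0 + 559.006ms (3/2)
2. 559.006ms @ 3/2 + 186.335ms (1/2)
3. 745.342ms @ 2 + 106.477ms (2/7)
4. 851.819ms @ 16/7 + 106.477ms (2/7)
5. 958.296ms @ 18/7 + 106.477ms (2/7)
6. 1064.774ms @ 20/7 + 106.477ms (2/7)
7. 1171.251ms @ 22/7 + 106.477ms (2/7)
8. 1277.728ms @ 24/7 + 106.477ms (2/7)
9. 1384.206ms @ 26/7 + 532.387ms (10/7)
10. 1916.593ms @ 36/7 + 212.955ms (4/7)
11. 2129.547ms @ 40/7 + 212.955ms (4/7)
12. 2342.502ms @ 44/7 + 212.955ms (4/7)
13. 2555.457ms @ 48/7 + 212.955ms (4/7)
14. 2768.412ms @ 52/7 + 212.955ms (4/7)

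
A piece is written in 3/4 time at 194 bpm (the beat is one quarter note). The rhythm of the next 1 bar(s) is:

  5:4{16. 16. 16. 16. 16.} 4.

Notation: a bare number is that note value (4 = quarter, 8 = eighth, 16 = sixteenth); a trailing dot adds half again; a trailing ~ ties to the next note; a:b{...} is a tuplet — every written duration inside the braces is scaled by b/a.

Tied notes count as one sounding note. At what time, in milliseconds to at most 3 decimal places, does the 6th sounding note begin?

note 6 onset = 3/2b = 463.918ms

1. 0.0ms @ 0 + 92.784ms (3/10)
2. 92.784ms @ 3/10 + 92.784ms (3/10)
3. 185.567ms @ 3/5 + 92.784ms (3/10)
4. 278.351ms @ 9/10 + 92.784ms (3/10)
5. 371.134ms @ 6/5 + 92.784ms (3/10)
6. 463.918ms @ 3/2 + 463.918ms (3/2)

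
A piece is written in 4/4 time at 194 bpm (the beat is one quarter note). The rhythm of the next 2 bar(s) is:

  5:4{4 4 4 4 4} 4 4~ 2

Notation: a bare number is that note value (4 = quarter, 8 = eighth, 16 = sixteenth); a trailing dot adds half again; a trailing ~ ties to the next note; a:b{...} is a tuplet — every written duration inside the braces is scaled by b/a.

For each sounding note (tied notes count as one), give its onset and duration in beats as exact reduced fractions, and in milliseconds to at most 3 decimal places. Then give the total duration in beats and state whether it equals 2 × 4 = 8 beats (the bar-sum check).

1) 0.0ms=0b +247.423ms=4/5b
2) 247.423ms=4/5b +247.423ms=4/5b
3) 494.845ms=8/5b +247.423ms=4/5b
4) 742.268ms=12/5b +247.423ms=4/5b
5) 989.691ms=16/5b +247.423ms=4/5b
6) 1237.113ms=4b +309.278ms=1b
7) 1546.392ms=5b +927.835ms=3b
Σ=8b of 8 (194bpm 4/4) — PASS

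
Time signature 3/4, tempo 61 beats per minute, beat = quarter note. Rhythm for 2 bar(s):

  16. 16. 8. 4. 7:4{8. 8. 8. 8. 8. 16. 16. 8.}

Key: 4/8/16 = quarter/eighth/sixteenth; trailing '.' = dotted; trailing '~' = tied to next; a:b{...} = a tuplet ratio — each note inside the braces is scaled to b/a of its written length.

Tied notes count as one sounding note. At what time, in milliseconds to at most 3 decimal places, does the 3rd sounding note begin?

1. 0.0ms @ 0 + 368.852ms (3/8)
2. 368.852ms @ 3/8 + 368.852ms (3/8)
3. 737.705ms @ 3/4 + 737.705ms (3/4)
4. 1475.41ms @ 3/2 + 1475.41ms (3/2)
5. 2950.82ms @ 3 + 421.546ms (3/7)
6. 3372.365ms @ 24/7 + 421.546ms (3/7)
7. 3793.911ms @ 27/7 + 421.546ms (3/7)
8. 4215.457ms @ 30/7 + 421.546ms (3/7)
9. 4637.002ms @ 33/7 + 421.546ms (3/7)
10. 5058.548ms @ 36/7 + 210.773ms (3/14)
11. 5269.321ms @ 75/14 + 210.773ms (3/14)
12. 5480.094ms @ 39/7 + 421.546ms (3/7)

note 3 onset = 3/4b = 737.705ms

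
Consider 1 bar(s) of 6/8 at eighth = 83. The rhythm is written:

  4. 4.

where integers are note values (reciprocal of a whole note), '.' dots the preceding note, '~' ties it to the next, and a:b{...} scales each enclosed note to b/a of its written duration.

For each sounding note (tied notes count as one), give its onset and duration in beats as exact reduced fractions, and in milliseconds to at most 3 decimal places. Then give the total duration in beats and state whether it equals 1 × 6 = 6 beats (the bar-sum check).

1) 0.0ms=0b +2168.675ms=3b
2) 2168.675ms=3b +2168.675ms=3b
Σ=6b of 6 (83bpm 6/8) — PASS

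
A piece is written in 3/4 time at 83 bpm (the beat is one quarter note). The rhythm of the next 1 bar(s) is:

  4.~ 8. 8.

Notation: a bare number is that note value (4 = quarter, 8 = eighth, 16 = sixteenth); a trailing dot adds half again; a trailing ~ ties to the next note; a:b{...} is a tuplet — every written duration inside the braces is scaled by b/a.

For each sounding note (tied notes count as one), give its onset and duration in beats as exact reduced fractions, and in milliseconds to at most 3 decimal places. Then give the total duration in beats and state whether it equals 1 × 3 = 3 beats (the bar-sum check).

1) 0.0ms=0b +1626.506ms=9/4b
2) 1626.506ms=9/4b +542.169ms=3/4b
Σ=3b of 3 (83bpm 3/4) — PASS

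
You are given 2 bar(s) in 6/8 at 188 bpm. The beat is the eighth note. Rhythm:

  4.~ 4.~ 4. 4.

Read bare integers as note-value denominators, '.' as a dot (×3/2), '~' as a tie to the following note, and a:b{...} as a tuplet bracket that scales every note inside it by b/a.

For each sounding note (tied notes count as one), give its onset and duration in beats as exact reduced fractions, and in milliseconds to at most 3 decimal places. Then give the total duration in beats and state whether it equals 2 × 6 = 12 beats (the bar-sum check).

1) 0.0ms=0b +2872.34ms=9b
2) 2872.34ms=9b +957.447ms=3b
Σ=12b of 12 (188bpm 6/8) — PASS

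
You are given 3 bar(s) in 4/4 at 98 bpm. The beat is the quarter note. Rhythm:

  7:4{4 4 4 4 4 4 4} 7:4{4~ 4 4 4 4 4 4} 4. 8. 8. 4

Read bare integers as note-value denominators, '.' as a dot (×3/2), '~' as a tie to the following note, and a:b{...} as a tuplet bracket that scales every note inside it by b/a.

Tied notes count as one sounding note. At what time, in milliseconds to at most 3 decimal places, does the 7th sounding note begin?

note 7 onset = 24/7b = 2099.125ms

1. 0.0ms @ 0 + 349.854ms (4/7)
2. 349.854ms @ 4/7 + 349.854ms (4/7)
3. 699.708ms @ 8/7 + 349.854ms (4/7)
4. 1049.563ms @ 12/7 + 349.854ms (4/7)
5. 1399.417ms @ 16/7 + 349.854ms (4/7)
6. 1749.271ms @ 20/7 + 349.854ms (4/7)
7. 2099.125ms @ 24/7 + 349.854ms (4/7)
8. 2448.98ms @ 4 + 699.708ms (8/7)
9. 3148.688ms @ 36/7 + 349.854ms (4/7)
10. 3498.542ms @ 40/7 + 349.854ms (4/7)
11. 3848.397ms @ 44/7 + 349.854ms (4/7)
12. 4198.251ms @ 48/7 + 349.854ms (4/7)
13. 4548.105ms @ 52/7 + 349.854ms (4/7)
14. 4897.959ms @ 8 + 918.367ms (3/2)
15. 5816.327ms @ 19/2 + 459.184ms (3/4)
16. 6275.51ms @ 41/4 + 459.184ms (3/4)
17. 6734.694ms @ 11 + 612.245ms (1)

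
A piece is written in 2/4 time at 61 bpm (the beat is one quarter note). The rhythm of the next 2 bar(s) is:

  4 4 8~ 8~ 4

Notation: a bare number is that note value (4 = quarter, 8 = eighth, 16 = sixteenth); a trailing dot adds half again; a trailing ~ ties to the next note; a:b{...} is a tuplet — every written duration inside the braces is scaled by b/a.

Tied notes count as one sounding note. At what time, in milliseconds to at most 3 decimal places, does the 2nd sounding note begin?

1. 0.0ms @ 0 + 983.607ms (1)
2. 983.607ms @ 1 + 983.607ms (1)
3. 1967.213ms @ 2 + 1967.213ms (2)

note 2 onset = 1b = 983.607ms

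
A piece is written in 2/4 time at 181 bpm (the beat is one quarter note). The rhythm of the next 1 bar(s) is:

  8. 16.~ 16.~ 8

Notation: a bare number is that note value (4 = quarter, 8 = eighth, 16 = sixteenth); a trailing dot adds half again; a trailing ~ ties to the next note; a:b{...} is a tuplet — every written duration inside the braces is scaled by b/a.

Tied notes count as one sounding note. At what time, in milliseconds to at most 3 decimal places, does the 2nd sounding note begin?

note 2 onset = 3/4b = 248.619ms

1. 0.0ms @ 0 + 248.619ms (3/4)
2. 248.619ms @ 3/4 + 414.365ms (5/4)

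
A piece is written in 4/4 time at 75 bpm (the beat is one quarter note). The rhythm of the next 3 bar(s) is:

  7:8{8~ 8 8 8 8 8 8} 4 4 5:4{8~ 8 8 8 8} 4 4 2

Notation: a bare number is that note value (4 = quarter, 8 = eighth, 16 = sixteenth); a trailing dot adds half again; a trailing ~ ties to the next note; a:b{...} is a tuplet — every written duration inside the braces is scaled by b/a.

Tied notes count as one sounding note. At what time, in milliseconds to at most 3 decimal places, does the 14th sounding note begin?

note 14 onset = 9b = 7200.0ms

1. 0.0ms @ 0 + 914.286ms (8/7)
2. 914.286ms @ 8/7 + 457.143ms (4/7)
3. 1371.429ms @ 12/7 + 457.143ms (4/7)
4. 1828.571ms @ 16/7 + 457.143ms (4/7)
5. 2285.714ms @ 20/7 + 457.143ms (4/7)
6. 2742.857ms @ 24/7 + 457.143ms (4/7)
7. 3200.0ms @ 4 + 800.0ms (1)
8. 4000.0ms @ 5 + 800.0ms (1)
9. 4800.0ms @ 6 + 640.0ms (4/5)
10. 5440.0ms @ 34/5 + 320.0ms (2/5)
11. 5760.0ms @ 36/5 + 320.0ms (2/5)
12. 6080.0ms @ 38/5 + 320.0ms (2/5)
13. 6400.0ms @ 8 + 800.0ms (1)
14. 7200.0ms @ 9 + 800.0ms (1)
15. 8000.0ms @ 10 + 1600.0ms (2)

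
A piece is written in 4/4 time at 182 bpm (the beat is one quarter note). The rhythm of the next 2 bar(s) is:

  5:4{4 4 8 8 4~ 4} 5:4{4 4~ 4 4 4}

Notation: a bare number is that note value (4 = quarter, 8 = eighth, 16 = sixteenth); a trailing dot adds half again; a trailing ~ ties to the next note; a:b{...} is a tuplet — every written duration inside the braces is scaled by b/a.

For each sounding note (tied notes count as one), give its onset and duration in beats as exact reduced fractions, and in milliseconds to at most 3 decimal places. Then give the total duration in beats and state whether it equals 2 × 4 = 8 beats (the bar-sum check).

1) 0.0ms=0b +263.736ms=4/5b
2) 263.736ms=4/5b +263.736ms=4/5b
3) 527.473ms=8/5b +131.868ms=2/5b
4) 659.341ms=2b +131.868ms=2/5b
5) 791.209ms=12/5b +527.473ms=8/5b
6) 1318.681ms=4b +263.736ms=4/5b
7) 1582.418ms=24/5b +527.473ms=8/5b
8) 2109.89ms=32/5b +263.736ms=4/5b
9) 2373.626ms=36/5b +263.736ms=4/5b
Σ=8b of 8 (182bpm 4/4) — PASS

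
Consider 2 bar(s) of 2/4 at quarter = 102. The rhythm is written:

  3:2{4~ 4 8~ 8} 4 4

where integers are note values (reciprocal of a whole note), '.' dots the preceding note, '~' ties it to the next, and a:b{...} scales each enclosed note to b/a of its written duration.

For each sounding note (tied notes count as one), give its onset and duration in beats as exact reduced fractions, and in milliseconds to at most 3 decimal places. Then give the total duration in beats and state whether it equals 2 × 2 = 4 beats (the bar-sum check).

1) 0.0ms=0b +784.314ms=4/3b
2) 784.314ms=4/3b +392.157ms=2/3b
3) 1176.471ms=2b +588.235ms=1b
4) 1764.706ms=3b +588.235ms=1b
Σ=4b of 4 (102bpm 2/4) — PASS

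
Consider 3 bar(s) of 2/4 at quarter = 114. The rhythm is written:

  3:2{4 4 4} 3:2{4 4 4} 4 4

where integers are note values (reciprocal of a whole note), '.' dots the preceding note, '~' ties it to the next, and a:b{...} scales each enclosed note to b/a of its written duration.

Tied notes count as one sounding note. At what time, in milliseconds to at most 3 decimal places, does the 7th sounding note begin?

1. 0.0ms @ 0 + 350.877ms (2/3)
2. 350.877ms @ 2/3 + 350.877ms (2/3)
3. 701.754ms @ 4/3 + 350.877ms (2/3)
4. 1052.632ms @ 2 + 350.877ms (2/3)
5. 1403.509ms @ 8/3 + 350.877ms (2/3)
6. 1754.386ms @ 10/3 + 350.877ms (2/3)
7. 2105.263ms @ 4 + 526.316ms (1)
8. 2631.579ms @ 5 + 526.316ms (1)

note 7 onset = 4b = 2105.263ms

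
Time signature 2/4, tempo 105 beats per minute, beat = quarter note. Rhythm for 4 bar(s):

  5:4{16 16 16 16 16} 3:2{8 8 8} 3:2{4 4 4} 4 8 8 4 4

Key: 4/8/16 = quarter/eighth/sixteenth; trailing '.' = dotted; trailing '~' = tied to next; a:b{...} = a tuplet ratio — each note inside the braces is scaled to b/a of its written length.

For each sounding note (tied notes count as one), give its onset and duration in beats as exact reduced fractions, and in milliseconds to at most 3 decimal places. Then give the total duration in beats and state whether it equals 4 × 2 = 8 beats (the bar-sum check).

1) 0.0ms=0b +114.286ms=1/5b
2) 114.286ms=1/5b +114.286ms=1/5b
3) 228.571ms=2/5b +114.286ms=1/5b
4) 342.857ms=3/5b +114.286ms=1/5b
5) 457.143ms=4/5b +114.286ms=1/5b
6) 571.429ms=1b +190.476ms=1/3b
7) 761.905ms=4/3b +190.476ms=1/3b
8) 952.381ms=5/3b +190.476ms=1/3b
9) 1142.857ms=2b +380.952ms=2/3b
10) 1523.81ms=8/3b +380.952ms=2/3b
11) 1904.762ms=10/3b +380.952ms=2/3b
12) 2285.714ms=4b +571.429ms=1b
13) 2857.143ms=5b +285.714ms=1/2b
14) 3142.857ms=11/2b +285.714ms=1/2b
15) 3428.571ms=6b +571.429ms=1b
16) 4000.0ms=7b +571.429ms=1b
Σ=8b of 8 (105bpm 2/4) — PASS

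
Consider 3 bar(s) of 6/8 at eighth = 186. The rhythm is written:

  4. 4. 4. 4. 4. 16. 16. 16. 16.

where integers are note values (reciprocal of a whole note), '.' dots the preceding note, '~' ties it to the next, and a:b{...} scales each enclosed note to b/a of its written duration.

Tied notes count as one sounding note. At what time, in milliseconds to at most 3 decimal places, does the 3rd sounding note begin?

1. 0.0ms @ 0 + 967.742ms (3)
2. 967.742ms @ 3 + 967.742ms (3)
3. 1935.484ms @ 6 + 967.742ms (3)
4. 2903.226ms @ 9 + 967.742ms (3)
5. 3870.968ms @ 12 + 967.742ms (3)
6. 4838.71ms @ 15 + 241.935ms (3/4)
7. 5080.645ms @ 63/4 + 241.935ms (3/4)
8. 5322.581ms @ 33/2 + 241.935ms (3/4)
9. 5564.516ms @ 69/4 + 241.935ms (3/4)

note 3 onset = 6b = 1935.484ms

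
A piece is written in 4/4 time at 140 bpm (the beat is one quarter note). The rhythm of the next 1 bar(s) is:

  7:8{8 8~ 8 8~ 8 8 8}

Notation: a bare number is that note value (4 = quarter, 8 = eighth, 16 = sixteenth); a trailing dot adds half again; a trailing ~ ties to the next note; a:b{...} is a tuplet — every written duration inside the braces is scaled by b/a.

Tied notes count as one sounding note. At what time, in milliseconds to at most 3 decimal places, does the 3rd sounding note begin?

1. 0.0ms @ 0 + 244.898ms (4/7)
2. 244.898ms @ 4/7 + 489.796ms (8/7)
3. 734.694ms @ 12/7 + 489.796ms (8/7)
4. 1224.49ms @ 20/7 + 244.898ms (4/7)
5. 1469.388ms @ 24/7 + 244.898ms (4/7)

note 3 onset = 12/7b = 734.694ms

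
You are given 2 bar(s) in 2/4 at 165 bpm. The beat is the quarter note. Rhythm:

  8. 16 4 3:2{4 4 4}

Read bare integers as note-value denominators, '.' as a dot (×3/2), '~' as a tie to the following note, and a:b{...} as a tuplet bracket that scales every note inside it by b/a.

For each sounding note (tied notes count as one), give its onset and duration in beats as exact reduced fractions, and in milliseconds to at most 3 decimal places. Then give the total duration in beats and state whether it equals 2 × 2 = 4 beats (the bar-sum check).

1) 0.0ms=0b +272.727ms=3/4b
2) 272.727ms=3/4b +90.909ms=1/4b
3) 363.636ms=1b +363.636ms=1b
4) 727.273ms=2b +242.424ms=2/3b
5) 969.697ms=8/3b +242.424ms=2/3b
6) 1212.121ms=10/3b +242.424ms=2/3b
Σ=4b of 4 (165bpm 2/4) — PASS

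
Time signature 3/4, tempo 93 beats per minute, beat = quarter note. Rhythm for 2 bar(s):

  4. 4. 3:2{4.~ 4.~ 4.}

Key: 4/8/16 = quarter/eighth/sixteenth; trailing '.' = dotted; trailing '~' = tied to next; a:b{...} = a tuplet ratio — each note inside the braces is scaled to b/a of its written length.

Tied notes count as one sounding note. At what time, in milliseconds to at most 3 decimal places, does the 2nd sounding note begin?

1. 0.0ms @ 0 + 967.742ms (3/2)
2. 967.742ms @ 3/2 + 967.742ms (3/2)
3. 1935.484ms @ 3 + 1935.484ms (3)

note 2 onset = 3/2b = 967.742ms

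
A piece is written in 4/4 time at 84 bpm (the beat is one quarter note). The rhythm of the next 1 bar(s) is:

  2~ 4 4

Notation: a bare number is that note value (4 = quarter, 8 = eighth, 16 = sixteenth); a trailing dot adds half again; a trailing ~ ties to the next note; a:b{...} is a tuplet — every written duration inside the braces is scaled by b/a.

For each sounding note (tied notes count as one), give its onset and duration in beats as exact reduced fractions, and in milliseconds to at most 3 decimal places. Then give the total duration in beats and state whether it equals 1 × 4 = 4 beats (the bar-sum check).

1) 0.0ms=0b +2142.857ms=3b
2) 2142.857ms=3b +714.286ms=1b
Σ=4b of 4 (84bpm 4/4) — PASS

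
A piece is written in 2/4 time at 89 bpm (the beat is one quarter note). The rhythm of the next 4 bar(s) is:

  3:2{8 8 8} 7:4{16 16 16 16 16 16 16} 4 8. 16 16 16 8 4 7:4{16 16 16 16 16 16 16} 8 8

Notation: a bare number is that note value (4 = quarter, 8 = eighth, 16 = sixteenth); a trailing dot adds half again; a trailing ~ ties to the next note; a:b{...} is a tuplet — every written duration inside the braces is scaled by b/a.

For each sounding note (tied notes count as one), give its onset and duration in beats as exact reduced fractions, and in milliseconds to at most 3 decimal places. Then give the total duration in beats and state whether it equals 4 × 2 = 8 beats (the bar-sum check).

1) 0.0ms=0b +224.719ms=1/3b
2) 224.719ms=1/3b +224.719ms=1/3b
3) 449.438ms=2/3b +224.719ms=1/3b
4) 674.157ms=1b +96.308ms=1/7b
5) 770.465ms=8/7b +96.308ms=1/7b
6) 866.774ms=9/7b +96.308ms=1/7b
7) 963.082ms=10/7b +96.308ms=1/7b
8) 1059.39ms=11/7b +96.308ms=1/7b
9) 1155.698ms=12/7b +96.308ms=1/7b
10) 1252.006ms=13/7b +96.308ms=1/7b
11) 1348.315ms=2b +674.157ms=1b
12) 2022.472ms=3b +505.618ms=3/4b
13) 2528.09ms=15/4b +168.539ms=1/4b
14) 2696.629ms=4b +168.539ms=1/4b
15) 2865.169ms=17/4b +168.539ms=1/4b
16) 3033.708ms=9/2b +337.079ms=1/2b
17) 3370.787ms=5b +674.157ms=1b
18) 4044.944ms=6b +96.308ms=1/7b
19) 4141.252ms=43/7b +96.308ms=1/7b
20) 4237.56ms=44/7b +96.308ms=1/7b
21) 4333.868ms=45/7b +96.308ms=1/7b
22) 4430.177ms=46/7b +96.308ms=1/7b
23) 4526.485ms=47/7b +96.308ms=1/7b
24) 4622.793ms=48/7b +96.308ms=1/7b
25) 4719.101ms=7b +337.079ms=1/2b
26) 5056.18ms=15/2b +337.079ms=1/2b
Σ=8b of 8 (89bpm 2/4) — PASS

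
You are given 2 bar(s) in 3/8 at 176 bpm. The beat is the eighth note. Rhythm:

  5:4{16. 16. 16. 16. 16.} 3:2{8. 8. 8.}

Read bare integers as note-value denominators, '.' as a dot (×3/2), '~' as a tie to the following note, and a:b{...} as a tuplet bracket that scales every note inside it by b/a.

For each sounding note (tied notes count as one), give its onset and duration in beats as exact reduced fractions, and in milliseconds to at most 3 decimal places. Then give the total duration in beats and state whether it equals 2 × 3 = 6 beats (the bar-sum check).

1) 0.0ms=0b +204.545ms=3/5b
2) 204.545ms=3/5b +204.545ms=3/5b
3) 409.091ms=6/5b +204.545ms=3/5b
4) 613.636ms=9/5b +204.545ms=3/5b
5) 818.182ms=12/5b +204.545ms=3/5b
6) 1022.727ms=3b +340.909ms=1b
7) 1363.636ms=4b +340.909ms=1b
8) 1704.545ms=5b +340.909ms=1b
Σ=6b of 6 (176bpm 3/8) — PASS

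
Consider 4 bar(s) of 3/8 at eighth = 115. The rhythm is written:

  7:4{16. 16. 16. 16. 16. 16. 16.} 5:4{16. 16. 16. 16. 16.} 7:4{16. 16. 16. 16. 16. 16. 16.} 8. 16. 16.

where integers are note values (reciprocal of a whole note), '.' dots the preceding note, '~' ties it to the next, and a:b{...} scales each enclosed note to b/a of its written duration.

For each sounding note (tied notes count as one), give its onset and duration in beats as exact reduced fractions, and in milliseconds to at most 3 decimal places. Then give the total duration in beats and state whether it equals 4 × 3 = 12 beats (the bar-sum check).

1) 0.0ms=0b +223.602ms=3/7b
2) 223.602ms=3/7b +223.602ms=3/7b
3) 447.205ms=6/7b +223.602ms=3/7b
4) 670.807ms=9/7b +223.602ms=3/7b
5) 894.41ms=12/7b +223.602ms=3/7b
6) 1118.012ms=15/7b +223.602ms=3/7b
7) 1341.615ms=18/7b +223.602ms=3/7b
8) 1565.217ms=3b +313.043ms=3/5b
9) 1878.261ms=18/5b +313.043ms=3/5b
10) 2191.304ms=21/5b +313.043ms=3/5b
11) 2504.348ms=24/5b +313.043ms=3/5b
12) 2817.391ms=27/5b +313.043ms=3/5b
13) 3130.435ms=6b +223.602ms=3/7b
14) 3354.037ms=45/7b +223.602ms=3/7b
15) 3577.64ms=48/7b +223.602ms=3/7b
16) 3801.242ms=51/7b +223.602ms=3/7b
17) 4024.845ms=54/7b +223.602ms=3/7b
18) 4248.447ms=57/7b +223.602ms=3/7b
19) 4472.05ms=60/7b +223.602ms=3/7b
20) 4695.652ms=9b +782.609ms=3/2b
21) 5478.261ms=21/2b +391.304ms=3/4b
22) 5869.565ms=45/4b +391.304ms=3/4b
Σ=12b of 12 (115bpm 3/8) — PASS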